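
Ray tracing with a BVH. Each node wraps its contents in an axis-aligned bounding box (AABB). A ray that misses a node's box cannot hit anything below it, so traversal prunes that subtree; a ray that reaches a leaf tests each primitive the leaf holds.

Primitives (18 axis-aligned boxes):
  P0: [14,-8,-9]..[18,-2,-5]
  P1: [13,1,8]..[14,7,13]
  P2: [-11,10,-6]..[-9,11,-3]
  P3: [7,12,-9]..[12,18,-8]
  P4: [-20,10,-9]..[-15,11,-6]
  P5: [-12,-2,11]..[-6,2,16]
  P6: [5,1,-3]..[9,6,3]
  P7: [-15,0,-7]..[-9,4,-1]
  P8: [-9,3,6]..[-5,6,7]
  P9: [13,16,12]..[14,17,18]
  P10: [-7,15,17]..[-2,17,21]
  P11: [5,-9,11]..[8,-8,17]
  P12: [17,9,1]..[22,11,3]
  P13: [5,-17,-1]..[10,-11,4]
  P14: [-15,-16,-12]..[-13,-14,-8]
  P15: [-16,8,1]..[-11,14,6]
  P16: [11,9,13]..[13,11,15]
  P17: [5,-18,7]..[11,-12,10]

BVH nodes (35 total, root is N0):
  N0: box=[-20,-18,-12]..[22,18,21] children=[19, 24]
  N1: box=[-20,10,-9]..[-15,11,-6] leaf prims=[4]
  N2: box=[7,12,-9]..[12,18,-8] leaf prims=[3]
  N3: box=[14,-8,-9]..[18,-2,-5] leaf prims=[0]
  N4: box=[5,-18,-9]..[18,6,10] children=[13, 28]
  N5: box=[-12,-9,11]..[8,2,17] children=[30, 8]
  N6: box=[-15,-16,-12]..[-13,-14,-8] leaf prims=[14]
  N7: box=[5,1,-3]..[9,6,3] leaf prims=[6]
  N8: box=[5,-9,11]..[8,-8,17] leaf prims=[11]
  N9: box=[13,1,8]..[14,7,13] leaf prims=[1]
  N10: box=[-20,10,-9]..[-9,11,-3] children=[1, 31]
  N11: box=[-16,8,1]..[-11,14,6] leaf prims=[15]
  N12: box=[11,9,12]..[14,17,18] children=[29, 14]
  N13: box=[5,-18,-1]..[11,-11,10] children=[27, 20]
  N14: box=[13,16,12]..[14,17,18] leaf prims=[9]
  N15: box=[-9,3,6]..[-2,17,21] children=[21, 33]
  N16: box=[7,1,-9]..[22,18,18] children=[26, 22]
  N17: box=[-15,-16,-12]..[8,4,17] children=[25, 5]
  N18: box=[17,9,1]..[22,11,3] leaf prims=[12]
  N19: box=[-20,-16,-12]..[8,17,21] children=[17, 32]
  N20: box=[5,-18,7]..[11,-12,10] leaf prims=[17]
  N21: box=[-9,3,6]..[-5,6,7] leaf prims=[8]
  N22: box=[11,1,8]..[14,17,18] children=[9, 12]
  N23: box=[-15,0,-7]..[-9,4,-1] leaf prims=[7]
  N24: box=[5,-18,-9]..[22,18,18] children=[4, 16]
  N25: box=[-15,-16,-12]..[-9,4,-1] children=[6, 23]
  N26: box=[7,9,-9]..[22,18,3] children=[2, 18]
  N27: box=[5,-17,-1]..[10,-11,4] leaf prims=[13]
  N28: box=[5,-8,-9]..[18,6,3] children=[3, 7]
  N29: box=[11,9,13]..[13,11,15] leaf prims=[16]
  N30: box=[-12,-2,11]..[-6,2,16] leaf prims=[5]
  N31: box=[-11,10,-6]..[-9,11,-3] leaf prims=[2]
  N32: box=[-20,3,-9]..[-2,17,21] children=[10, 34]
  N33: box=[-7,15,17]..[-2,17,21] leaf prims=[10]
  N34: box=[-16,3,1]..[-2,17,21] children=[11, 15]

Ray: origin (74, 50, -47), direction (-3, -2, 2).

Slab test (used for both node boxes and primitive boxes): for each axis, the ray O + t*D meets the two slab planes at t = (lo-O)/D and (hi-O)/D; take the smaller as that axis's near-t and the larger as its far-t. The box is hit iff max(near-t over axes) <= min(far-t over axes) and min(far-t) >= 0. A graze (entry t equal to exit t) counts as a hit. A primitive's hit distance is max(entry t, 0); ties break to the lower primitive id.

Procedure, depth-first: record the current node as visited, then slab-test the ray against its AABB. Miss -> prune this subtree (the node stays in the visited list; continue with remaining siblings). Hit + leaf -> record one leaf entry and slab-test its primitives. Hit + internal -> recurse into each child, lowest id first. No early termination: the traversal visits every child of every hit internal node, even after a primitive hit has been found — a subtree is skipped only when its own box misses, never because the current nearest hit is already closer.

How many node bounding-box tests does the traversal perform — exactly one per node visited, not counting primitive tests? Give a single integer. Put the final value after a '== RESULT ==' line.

Traverse from the root:
N0 x:[52/3,94/3] y:[16,34] z:[35/2,34] -> hit [35/2,94/3], descend [19, 24]
  N19 x:[22,94/3] y:[33/2,33] z:[35/2,34] -> hit [22,94/3], descend [17, 32]
    N17 x:[22,89/3] y:[23,33] z:[35/2,32] -> hit [23,89/3], descend [5, 25]
      N5 x:[22,86/3] y:[24,59/2] z:[29,32] -> miss, prune
      N25 x:[83/3,89/3] y:[23,33] z:[35/2,23] -> miss, prune
    N32 x:[76/3,94/3] y:[33/2,47/2] z:[19,34] -> miss, prune
  N24 x:[52/3,23] y:[16,34] z:[19,65/2] -> hit [19,23], descend [4, 16]
    N4 x:[56/3,23] y:[22,34] z:[19,57/2] -> hit [22,23], descend [13, 28]
      N13 x:[21,23] y:[61/2,34] z:[23,57/2] -> miss, prune
      N28 x:[56/3,23] y:[22,29] z:[19,25] -> hit [22,23], descend [3, 7]
        N3 x:[56/3,20] y:[26,29] z:[19,21] -> miss, prune
        N7 x:[65/3,23] y:[22,49/2] z:[22,25] -> hit [22,23] leaf, test {P6@t=22}
    N16 x:[52/3,67/3] y:[16,49/2] z:[19,65/2] -> hit [19,67/3], descend [22, 26]
      N22 x:[20,21] y:[33/2,49/2] z:[55/2,65/2] -> miss, prune
      N26 x:[52/3,67/3] y:[16,41/2] z:[19,25] -> hit [19,41/2], descend [2, 18]
        N2 x:[62/3,67/3] y:[16,19] z:[19,39/2] -> miss, prune
        N18 x:[52/3,19] y:[39/2,41/2] z:[24,25] -> miss, prune

Visited [0, 19, 17, 5, 25, 32, 24, 4, 13, 28, 3, 7, 16, 22, 26, 2, 18]. Tests: 17 box, 1 leaf. Nearest: P6.

== RESULT ==
17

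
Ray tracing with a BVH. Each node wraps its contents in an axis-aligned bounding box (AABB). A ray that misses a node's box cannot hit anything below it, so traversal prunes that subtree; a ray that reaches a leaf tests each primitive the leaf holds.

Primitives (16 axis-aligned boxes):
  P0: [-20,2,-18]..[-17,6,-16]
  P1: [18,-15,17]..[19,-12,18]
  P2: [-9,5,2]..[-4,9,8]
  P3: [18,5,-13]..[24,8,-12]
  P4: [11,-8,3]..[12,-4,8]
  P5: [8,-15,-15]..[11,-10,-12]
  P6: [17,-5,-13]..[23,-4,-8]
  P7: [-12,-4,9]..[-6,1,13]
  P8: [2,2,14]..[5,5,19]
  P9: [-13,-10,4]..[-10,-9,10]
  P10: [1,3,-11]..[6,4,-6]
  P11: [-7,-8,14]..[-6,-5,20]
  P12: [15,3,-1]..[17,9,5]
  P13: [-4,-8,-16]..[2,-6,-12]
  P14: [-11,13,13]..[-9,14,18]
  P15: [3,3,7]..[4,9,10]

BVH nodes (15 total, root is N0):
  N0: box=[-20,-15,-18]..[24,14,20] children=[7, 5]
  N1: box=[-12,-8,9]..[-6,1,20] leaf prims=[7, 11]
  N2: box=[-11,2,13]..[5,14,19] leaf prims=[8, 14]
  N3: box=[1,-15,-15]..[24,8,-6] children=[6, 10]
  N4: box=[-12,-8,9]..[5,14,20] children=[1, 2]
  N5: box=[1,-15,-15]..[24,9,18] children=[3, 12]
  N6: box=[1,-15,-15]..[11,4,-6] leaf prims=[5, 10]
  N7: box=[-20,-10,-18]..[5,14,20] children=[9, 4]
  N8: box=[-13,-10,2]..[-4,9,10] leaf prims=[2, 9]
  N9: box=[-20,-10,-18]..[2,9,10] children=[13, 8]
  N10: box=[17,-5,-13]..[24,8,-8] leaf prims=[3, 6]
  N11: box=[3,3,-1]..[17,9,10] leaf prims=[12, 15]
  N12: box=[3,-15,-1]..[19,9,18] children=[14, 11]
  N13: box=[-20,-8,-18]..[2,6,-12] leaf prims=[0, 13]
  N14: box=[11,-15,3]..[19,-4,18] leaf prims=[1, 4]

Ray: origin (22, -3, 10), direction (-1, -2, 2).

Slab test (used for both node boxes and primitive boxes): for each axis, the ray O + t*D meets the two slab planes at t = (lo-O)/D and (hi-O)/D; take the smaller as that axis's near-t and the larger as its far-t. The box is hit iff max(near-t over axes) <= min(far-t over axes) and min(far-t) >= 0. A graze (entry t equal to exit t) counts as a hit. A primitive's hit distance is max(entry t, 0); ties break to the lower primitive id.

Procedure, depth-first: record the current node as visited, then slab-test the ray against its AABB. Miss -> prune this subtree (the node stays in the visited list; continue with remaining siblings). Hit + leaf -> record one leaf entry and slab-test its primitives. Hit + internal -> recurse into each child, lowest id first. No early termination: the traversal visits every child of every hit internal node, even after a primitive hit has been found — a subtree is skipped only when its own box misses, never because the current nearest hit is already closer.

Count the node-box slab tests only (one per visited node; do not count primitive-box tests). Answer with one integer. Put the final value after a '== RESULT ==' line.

Trace the traversal:
N0 x:[-2,42] y:[-17/2,6] z:[-14,5] -> hit [-2,5], descend [5, 7]
  N5 x:[-2,21] y:[-6,6] z:[-25/2,4] -> hit [-2,4], descend [3, 12]
    N3 x:[-2,21] y:[-11/2,6] z:[-25/2,-8] -> miss, prune
    N12 x:[3,19] y:[-6,6] z:[-11/2,4] -> hit [3,4], descend [11, 14]
      N11 x:[5,19] y:[-6,-3] z:[-11/2,0] -> miss, prune
      N14 x:[3,11] y:[1/2,6] z:[-7/2,4] -> hit [3,4] leaf, test {P1(miss), P4(miss)}
  N7 x:[17,42] y:[-17/2,7/2] z:[-14,5] -> miss, prune

7 AABB tests over nodes [0, 5, 3, 12, 11, 14, 7]; 1 leaf entered; closest miss.

== RESULT ==
7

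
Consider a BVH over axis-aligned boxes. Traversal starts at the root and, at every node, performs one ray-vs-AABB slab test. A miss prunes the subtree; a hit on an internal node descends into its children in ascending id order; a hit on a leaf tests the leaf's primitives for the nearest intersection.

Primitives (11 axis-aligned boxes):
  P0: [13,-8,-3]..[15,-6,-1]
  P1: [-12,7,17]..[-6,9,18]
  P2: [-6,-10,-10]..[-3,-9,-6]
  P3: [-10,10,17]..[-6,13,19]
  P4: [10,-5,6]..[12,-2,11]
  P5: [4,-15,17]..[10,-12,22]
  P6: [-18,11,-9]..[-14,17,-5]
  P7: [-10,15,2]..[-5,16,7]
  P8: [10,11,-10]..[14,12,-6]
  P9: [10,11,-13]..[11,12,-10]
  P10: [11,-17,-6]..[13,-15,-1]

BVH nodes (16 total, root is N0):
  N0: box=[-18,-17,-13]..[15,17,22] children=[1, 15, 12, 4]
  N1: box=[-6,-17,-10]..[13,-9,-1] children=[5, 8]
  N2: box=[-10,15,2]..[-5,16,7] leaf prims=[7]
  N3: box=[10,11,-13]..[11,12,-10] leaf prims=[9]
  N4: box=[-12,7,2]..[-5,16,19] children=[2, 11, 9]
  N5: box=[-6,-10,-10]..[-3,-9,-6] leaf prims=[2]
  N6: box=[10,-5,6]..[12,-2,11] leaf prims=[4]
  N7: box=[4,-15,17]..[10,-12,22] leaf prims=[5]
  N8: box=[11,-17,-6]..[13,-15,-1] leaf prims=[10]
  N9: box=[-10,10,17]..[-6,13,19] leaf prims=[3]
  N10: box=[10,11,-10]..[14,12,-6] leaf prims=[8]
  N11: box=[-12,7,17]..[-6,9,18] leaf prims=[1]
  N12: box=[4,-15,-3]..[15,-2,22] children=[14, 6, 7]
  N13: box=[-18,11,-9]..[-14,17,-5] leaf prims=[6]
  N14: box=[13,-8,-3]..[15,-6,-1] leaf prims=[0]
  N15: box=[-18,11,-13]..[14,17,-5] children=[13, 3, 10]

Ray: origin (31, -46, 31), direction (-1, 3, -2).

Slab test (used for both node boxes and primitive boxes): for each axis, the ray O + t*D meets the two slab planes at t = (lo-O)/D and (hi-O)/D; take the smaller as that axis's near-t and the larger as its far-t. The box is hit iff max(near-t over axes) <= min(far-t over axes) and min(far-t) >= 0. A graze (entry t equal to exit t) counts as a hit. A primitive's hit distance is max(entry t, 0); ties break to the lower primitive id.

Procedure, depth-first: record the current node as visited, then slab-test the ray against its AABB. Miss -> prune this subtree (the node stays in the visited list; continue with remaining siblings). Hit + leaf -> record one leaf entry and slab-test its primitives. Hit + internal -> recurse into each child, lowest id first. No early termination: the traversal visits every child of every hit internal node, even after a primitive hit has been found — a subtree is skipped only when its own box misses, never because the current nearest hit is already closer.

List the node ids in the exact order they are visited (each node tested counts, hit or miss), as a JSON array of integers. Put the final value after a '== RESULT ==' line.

Trace the traversal:
N0 x:[16,49] y:[29/3,21] z:[9/2,22] -> hit [16,21], descend [1, 4, 12, 15]
  N1 x:[18,37] y:[29/3,37/3] z:[16,41/2] -> miss, prune
  N4 x:[36,43] y:[53/3,62/3] z:[6,29/2] -> miss, prune
  N12 x:[16,27] y:[31/3,44/3] z:[9/2,17] -> miss, prune
  N15 x:[17,49] y:[19,21] z:[18,22] -> hit [19,21], descend [3, 10, 13]
    N3 x:[20,21] y:[19,58/3] z:[41/2,22] -> miss, prune
    N10 x:[17,21] y:[19,58/3] z:[37/2,41/2] -> hit [19,58/3] leaf, test {P8@t=19}
    N13 x:[45,49] y:[19,21] z:[18,20] -> miss, prune

Visited [0, 1, 4, 12, 15, 3, 10, 13]. Tests: 8 box, 1 leaf. Nearest: P8.

== RESULT ==
[0, 1, 4, 12, 15, 3, 10, 13]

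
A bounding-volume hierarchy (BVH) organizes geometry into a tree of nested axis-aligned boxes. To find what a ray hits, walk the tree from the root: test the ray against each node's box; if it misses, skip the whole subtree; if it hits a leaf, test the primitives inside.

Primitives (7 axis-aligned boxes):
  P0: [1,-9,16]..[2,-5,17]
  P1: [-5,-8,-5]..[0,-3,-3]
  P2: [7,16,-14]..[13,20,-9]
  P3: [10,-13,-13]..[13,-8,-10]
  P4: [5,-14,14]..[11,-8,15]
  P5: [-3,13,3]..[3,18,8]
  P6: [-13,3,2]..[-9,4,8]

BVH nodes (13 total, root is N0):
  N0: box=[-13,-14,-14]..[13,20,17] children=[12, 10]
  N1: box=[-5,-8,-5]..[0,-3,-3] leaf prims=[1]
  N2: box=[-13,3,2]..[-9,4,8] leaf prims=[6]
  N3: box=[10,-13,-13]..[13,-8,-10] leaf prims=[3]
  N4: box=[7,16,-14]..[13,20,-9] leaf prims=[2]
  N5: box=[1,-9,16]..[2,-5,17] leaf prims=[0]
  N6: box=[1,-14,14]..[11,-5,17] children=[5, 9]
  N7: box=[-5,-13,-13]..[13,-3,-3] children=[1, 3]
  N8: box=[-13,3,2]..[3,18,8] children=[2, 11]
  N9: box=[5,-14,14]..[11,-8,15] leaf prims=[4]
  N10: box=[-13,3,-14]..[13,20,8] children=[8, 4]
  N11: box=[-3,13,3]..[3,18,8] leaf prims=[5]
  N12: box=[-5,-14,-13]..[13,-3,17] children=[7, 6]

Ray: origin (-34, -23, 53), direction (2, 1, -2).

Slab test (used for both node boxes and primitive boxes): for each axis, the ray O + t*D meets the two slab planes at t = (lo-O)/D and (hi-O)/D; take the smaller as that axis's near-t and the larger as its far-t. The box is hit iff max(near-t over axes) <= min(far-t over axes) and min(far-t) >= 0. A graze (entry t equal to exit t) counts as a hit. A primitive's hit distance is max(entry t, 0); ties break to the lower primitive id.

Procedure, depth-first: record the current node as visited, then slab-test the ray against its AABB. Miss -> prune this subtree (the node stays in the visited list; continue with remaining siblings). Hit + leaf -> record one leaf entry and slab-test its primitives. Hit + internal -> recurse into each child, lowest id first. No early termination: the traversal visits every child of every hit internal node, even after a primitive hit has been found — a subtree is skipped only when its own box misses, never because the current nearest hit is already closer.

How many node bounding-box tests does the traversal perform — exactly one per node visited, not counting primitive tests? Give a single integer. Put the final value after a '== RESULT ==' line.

Traverse from the root:
N0 x:[21/2,47/2] y:[9,43] z:[18,67/2] -> hit [18,47/2], descend [10, 12]
  N10 x:[21/2,47/2] y:[26,43] z:[45/2,67/2] -> miss, prune
  N12 x:[29/2,47/2] y:[9,20] z:[18,33] -> hit [18,20], descend [6, 7]
    N6 x:[35/2,45/2] y:[9,18] z:[18,39/2] -> hit [18,18], descend [5, 9]
      N5 x:[35/2,18] y:[14,18] z:[18,37/2] -> hit [18,18] leaf, test {P0@t=18}
      N9 x:[39/2,45/2] y:[9,15] z:[19,39/2] -> miss, prune
    N7 x:[29/2,47/2] y:[10,20] z:[28,33] -> miss, prune

Summary -> nodes [0, 10, 12, 6, 5, 9, 7]; box-tests=7; leaf-entries=1; first=P0

== RESULT ==
7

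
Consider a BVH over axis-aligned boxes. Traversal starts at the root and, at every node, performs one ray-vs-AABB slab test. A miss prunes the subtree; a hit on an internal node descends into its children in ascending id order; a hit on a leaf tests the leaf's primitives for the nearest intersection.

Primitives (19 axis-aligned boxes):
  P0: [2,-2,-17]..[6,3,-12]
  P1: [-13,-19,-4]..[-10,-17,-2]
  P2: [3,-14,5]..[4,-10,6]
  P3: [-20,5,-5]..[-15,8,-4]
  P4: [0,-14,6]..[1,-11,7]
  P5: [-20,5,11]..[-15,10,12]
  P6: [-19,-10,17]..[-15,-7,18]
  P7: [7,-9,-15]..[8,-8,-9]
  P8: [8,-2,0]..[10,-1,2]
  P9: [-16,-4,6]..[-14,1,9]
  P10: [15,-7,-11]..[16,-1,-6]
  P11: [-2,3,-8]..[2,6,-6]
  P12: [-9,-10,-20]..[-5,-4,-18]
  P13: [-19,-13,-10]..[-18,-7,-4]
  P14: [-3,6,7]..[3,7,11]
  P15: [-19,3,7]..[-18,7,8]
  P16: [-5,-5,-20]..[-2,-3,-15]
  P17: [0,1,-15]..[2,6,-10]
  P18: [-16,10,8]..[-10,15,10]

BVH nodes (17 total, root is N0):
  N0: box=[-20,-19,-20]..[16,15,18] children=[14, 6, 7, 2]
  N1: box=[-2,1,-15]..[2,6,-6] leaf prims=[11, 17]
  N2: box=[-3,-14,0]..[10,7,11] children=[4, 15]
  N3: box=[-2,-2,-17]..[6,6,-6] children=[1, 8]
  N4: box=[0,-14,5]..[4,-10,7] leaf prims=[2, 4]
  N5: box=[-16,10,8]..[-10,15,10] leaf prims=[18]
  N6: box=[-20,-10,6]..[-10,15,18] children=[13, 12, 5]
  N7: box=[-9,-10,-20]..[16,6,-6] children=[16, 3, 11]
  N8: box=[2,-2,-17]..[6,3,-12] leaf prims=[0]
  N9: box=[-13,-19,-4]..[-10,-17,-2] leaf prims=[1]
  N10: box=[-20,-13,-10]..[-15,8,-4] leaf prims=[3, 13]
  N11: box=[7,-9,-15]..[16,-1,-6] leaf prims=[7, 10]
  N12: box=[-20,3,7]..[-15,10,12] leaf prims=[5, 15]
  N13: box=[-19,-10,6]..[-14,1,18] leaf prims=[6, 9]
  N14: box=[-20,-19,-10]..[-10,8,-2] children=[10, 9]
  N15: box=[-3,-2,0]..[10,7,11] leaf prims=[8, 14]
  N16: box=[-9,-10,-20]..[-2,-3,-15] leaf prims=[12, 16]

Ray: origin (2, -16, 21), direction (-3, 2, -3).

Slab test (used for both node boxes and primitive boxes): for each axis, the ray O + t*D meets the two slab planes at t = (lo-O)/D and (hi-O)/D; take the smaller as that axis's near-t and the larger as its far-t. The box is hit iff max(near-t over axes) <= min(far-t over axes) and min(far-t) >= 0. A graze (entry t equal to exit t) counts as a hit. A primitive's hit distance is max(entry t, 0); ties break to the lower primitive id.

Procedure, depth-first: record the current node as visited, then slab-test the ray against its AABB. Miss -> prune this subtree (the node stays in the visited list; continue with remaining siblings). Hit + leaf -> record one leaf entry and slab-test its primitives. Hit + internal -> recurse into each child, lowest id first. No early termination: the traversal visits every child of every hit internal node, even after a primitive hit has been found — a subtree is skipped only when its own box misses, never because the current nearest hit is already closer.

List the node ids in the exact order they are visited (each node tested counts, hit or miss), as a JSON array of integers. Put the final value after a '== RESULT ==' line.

Trace the traversal:
N0 x:[-14/3,22/3] y:[-3/2,31/2] z:[1,41/3] -> hit [1,22/3], descend [2, 6, 7, 14]
  N2 x:[-8/3,5/3] y:[1,23/2] z:[10/3,7] -> miss, prune
  N6 x:[4,22/3] y:[3,31/2] z:[1,5] -> hit [4,5], descend [5, 12, 13]
    N5 x:[4,6] y:[13,31/2] z:[11/3,13/3] -> miss, prune
    N12 x:[17/3,22/3] y:[19/2,13] z:[3,14/3] -> miss, prune
    N13 x:[16/3,7] y:[3,17/2] z:[1,5] -> miss, prune
  N7 x:[-14/3,11/3] y:[3,11] z:[9,41/3] -> miss, prune
  N14 x:[4,22/3] y:[-3/2,12] z:[23/3,31/3] -> miss, prune

order=[0, 2, 6, 5, 12, 13, 7, 14]  |boxes|=8  |leaves|=0  hit=miss

== RESULT ==
[0, 2, 6, 5, 12, 13, 7, 14]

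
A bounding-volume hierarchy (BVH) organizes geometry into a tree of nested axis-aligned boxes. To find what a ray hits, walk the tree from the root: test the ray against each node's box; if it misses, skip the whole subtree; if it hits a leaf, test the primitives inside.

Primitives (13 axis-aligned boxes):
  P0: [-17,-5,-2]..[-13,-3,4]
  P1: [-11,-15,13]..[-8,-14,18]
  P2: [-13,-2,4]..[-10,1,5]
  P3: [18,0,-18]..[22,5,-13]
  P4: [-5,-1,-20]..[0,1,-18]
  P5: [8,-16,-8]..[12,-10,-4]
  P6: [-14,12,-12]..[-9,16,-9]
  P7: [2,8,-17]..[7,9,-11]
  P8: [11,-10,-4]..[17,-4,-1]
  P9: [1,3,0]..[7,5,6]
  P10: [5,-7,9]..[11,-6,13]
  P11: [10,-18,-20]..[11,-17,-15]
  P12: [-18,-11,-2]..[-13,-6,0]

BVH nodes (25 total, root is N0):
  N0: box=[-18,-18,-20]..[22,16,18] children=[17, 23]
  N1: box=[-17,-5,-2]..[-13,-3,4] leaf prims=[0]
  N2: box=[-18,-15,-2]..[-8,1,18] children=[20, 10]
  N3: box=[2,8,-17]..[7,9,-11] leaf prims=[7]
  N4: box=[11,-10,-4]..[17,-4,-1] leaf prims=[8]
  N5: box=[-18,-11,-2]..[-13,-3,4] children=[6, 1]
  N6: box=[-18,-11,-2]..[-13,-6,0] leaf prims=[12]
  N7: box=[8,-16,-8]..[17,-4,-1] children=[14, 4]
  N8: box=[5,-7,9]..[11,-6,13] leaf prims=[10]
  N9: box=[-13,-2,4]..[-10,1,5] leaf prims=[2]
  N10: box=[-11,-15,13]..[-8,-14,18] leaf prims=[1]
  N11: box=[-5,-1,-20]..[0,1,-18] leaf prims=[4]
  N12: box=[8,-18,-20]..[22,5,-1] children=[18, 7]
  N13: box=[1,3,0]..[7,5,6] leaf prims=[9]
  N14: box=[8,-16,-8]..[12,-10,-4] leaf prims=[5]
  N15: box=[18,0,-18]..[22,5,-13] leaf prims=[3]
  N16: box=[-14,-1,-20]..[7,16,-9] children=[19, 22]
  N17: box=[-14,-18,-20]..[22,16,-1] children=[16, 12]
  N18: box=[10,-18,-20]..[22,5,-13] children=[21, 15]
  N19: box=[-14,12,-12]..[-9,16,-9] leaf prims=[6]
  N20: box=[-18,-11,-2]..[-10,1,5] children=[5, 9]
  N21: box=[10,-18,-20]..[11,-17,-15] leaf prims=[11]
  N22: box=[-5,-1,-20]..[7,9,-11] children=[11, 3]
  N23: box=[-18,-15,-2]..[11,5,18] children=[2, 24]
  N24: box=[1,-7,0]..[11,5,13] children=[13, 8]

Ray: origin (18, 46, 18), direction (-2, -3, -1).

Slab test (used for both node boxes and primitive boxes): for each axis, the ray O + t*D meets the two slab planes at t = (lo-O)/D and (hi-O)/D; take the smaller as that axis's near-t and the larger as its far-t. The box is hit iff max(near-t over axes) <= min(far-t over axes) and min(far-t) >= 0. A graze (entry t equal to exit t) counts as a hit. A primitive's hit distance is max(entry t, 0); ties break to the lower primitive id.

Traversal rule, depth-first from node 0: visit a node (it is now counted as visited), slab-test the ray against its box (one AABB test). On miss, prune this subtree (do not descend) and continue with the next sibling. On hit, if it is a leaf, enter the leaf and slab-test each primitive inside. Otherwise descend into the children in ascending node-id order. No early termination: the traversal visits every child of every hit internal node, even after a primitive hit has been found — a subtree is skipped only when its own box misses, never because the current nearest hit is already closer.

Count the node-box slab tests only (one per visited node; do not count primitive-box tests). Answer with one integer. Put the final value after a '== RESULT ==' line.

Walk:
N0 x:[-2,18] y:[10,64/3] z:[0,38] -> hit [10,18], descend [17, 23]
  N17 x:[-2,16] y:[10,64/3] z:[19,38] -> miss, prune
  N23 x:[7/2,18] y:[41/3,61/3] z:[0,20] -> hit [41/3,18], descend [2, 24]
    N2 x:[13,18] y:[15,61/3] z:[0,20] -> hit [15,18], descend [10, 20]
      N10 x:[13,29/2] y:[20,61/3] z:[0,5] -> miss, prune
      N20 x:[14,18] y:[15,19] z:[13,20] -> hit [15,18], descend [5, 9]
        N5 x:[31/2,18] y:[49/3,19] z:[14,20] -> hit [49/3,18], descend [1, 6]
          N1 x:[31/2,35/2] y:[49/3,17] z:[14,20] -> hit [49/3,17] leaf, test {P0@t=49/3}
          N6 x:[31/2,18] y:[52/3,19] z:[18,20] -> hit [18,18] leaf, test {P12@t=18}
        N9 x:[14,31/2] y:[15,16] z:[13,14] -> miss, prune
    N24 x:[7/2,17/2] y:[41/3,53/3] z:[5,18] -> miss, prune

Summary -> nodes [0, 17, 23, 2, 10, 20, 5, 1, 6, 9, 24]; box-tests=11; leaf-entries=2; first=P0

== RESULT ==
11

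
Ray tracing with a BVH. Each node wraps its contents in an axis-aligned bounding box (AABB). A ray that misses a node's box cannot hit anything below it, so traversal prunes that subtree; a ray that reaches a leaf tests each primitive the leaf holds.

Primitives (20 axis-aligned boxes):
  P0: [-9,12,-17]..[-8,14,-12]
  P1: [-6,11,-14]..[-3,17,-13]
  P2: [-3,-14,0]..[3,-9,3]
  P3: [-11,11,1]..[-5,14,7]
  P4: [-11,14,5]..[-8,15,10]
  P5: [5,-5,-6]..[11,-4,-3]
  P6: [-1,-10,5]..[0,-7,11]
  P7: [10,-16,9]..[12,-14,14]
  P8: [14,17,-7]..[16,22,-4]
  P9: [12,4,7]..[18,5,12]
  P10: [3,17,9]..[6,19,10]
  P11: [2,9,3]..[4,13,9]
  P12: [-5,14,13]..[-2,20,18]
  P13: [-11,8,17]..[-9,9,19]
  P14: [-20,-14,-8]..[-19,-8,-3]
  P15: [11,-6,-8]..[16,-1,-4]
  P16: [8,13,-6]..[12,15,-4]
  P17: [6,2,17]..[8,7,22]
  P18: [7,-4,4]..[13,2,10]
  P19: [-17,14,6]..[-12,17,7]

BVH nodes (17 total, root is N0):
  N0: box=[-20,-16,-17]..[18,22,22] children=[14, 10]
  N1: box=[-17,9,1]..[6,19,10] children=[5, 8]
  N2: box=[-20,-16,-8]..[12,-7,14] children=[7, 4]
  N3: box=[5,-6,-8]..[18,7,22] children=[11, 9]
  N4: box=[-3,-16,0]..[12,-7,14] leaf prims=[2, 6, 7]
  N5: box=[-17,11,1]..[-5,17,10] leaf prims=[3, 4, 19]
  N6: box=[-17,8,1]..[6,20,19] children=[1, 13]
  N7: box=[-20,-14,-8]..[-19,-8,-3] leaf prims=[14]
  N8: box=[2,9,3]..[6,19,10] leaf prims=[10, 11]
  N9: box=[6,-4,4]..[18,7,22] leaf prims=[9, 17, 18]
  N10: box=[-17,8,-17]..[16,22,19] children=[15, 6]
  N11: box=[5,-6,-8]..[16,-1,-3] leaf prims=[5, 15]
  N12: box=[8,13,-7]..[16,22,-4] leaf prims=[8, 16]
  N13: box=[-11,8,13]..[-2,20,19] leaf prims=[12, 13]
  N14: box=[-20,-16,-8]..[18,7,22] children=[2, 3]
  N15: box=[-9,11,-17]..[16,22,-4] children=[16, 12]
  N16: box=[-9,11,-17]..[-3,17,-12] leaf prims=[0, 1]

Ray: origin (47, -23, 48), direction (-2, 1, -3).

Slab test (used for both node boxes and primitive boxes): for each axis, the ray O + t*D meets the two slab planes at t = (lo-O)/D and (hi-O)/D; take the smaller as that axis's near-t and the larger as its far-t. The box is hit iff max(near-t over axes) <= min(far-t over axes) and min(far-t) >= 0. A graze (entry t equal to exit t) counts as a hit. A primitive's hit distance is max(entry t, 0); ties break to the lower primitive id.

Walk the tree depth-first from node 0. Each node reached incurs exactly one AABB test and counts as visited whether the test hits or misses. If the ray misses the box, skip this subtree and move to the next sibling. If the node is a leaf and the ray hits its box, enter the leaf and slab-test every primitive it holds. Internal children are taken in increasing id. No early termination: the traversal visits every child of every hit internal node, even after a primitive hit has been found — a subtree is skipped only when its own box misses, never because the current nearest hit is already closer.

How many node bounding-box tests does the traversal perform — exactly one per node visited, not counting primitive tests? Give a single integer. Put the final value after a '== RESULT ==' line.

Trace the traversal:
N0 x:[29/2,67/2] y:[7,45] z:[26/3,65/3] -> hit [29/2,65/3], descend [10, 14]
  N10 x:[31/2,32] y:[31,45] z:[29/3,65/3] -> miss, prune
  N14 x:[29/2,67/2] y:[7,30] z:[26/3,56/3] -> hit [29/2,56/3], descend [2, 3]
    N2 x:[35/2,67/2] y:[7,16] z:[34/3,56/3] -> miss, prune
    N3 x:[29/2,21] y:[17,30] z:[26/3,56/3] -> hit [17,56/3], descend [9, 11]
      N9 x:[29/2,41/2] y:[19,30] z:[26/3,44/3] -> miss, prune
      N11 x:[31/2,21] y:[17,22] z:[17,56/3] -> hit [17,56/3] leaf, test {P5@t=18, P15@t=52/3}

7 AABB tests over nodes [0, 10, 14, 2, 3, 9, 11]; 1 leaf entered; closest P15.

== RESULT ==
7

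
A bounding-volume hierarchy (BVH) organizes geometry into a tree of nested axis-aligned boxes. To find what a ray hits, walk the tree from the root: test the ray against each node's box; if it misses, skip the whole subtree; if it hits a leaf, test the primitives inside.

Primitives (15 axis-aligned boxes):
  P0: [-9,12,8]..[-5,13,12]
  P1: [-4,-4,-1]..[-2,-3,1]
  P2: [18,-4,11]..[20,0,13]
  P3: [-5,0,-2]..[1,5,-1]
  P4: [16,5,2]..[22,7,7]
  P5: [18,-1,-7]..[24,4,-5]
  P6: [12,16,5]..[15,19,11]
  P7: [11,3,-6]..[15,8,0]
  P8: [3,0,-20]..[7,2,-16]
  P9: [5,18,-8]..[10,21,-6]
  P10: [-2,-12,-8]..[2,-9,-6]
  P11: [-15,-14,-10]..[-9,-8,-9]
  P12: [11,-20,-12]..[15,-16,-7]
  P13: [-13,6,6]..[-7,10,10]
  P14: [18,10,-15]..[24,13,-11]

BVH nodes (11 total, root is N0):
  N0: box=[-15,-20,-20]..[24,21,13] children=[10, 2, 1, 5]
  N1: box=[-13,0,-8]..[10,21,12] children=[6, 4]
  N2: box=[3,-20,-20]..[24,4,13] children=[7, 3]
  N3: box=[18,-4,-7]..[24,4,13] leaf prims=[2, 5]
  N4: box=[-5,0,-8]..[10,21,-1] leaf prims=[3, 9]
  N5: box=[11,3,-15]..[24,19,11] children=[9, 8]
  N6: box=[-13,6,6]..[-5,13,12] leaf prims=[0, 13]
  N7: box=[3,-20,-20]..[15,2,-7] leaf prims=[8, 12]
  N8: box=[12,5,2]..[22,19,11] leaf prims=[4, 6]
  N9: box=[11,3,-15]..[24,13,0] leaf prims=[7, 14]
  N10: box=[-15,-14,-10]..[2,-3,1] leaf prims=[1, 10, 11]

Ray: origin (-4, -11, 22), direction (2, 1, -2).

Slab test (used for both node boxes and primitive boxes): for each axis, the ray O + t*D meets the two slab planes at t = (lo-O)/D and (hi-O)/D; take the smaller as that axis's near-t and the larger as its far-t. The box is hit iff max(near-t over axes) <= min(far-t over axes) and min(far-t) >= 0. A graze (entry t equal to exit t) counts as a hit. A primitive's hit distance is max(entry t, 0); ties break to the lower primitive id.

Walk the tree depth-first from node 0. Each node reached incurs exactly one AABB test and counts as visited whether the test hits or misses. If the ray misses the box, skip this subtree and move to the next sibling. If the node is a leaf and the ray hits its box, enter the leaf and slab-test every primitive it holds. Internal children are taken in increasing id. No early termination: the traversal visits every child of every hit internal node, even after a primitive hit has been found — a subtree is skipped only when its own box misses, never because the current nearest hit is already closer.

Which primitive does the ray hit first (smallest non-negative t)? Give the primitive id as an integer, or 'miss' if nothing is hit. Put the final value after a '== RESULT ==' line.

Walk:
N0 x:[-11/2,14] y:[-9,32] z:[9/2,21] -> hit [9/2,14], descend [1, 2, 5, 10]
  N1 x:[-9/2,7] y:[11,32] z:[5,15] -> miss, prune
  N2 x:[7/2,14] y:[-9,15] z:[9/2,21] -> hit [9/2,14], descend [3, 7]
    N3 x:[11,14] y:[7,15] z:[9/2,29/2] -> hit [11,14] leaf, test {P2(miss), P5@t=27/2}
    N7 x:[7/2,19/2] y:[-9,13] z:[29/2,21] -> miss, prune
  N5 x:[15/2,14] y:[14,30] z:[11/2,37/2] -> hit [14,14], descend [8, 9]
    N8 x:[8,13] y:[16,30] z:[11/2,10] -> miss, prune
    N9 x:[15/2,14] y:[14,24] z:[11,37/2] -> hit [14,14] leaf, test {P7(miss), P14(miss)}
  N10 x:[-11/2,3] y:[-3,8] z:[21/2,16] -> miss, prune

Visited [0, 1, 2, 3, 7, 5, 8, 9, 10]. Tests: 9 box, 2 leaf. Nearest: P5.

== RESULT ==
5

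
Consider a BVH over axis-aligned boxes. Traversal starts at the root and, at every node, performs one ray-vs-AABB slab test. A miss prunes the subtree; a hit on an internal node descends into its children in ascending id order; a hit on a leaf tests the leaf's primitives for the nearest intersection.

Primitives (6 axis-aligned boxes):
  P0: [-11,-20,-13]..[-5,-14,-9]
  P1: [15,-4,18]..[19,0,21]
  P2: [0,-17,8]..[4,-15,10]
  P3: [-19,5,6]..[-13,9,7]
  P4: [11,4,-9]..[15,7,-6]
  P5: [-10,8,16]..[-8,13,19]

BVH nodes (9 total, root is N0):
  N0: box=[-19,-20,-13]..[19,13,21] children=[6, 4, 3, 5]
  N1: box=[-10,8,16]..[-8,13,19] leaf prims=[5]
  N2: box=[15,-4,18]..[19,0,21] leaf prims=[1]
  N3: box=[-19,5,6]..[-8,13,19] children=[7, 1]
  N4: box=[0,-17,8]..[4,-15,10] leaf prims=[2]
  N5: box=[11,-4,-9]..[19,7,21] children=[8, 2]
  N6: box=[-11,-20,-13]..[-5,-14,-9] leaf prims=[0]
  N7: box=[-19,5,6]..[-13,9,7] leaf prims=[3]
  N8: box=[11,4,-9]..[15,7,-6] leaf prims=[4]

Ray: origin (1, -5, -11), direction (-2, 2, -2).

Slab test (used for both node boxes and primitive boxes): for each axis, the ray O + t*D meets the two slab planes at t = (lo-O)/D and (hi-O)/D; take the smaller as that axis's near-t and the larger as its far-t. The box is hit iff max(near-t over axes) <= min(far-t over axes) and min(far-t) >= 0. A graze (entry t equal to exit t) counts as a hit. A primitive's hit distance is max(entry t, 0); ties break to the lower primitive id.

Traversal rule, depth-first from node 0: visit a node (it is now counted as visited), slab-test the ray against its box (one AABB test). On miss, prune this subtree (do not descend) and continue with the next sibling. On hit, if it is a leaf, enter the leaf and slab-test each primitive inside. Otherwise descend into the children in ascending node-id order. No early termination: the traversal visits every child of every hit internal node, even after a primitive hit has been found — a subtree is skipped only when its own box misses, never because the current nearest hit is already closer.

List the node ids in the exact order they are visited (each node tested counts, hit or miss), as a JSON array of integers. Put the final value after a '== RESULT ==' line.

Walk:
N0 x:[-9,10] y:[-15/2,9] z:[-16,1] -> hit [-15/2,1], descend [3, 4, 5, 6]
  N3 x:[9/2,10] y:[5,9] z:[-15,-17/2] -> miss, prune
  N4 x:[-3/2,1/2] y:[-6,-5] z:[-21/2,-19/2] -> miss, prune
  N5 x:[-9,-5] y:[1/2,6] z:[-16,-1] -> miss, prune
  N6 x:[3,6] y:[-15/2,-9/2] z:[-1,1] -> miss, prune

order=[0, 3, 4, 5, 6]  |boxes|=5  |leaves|=0  hit=miss

== RESULT ==
[0, 3, 4, 5, 6]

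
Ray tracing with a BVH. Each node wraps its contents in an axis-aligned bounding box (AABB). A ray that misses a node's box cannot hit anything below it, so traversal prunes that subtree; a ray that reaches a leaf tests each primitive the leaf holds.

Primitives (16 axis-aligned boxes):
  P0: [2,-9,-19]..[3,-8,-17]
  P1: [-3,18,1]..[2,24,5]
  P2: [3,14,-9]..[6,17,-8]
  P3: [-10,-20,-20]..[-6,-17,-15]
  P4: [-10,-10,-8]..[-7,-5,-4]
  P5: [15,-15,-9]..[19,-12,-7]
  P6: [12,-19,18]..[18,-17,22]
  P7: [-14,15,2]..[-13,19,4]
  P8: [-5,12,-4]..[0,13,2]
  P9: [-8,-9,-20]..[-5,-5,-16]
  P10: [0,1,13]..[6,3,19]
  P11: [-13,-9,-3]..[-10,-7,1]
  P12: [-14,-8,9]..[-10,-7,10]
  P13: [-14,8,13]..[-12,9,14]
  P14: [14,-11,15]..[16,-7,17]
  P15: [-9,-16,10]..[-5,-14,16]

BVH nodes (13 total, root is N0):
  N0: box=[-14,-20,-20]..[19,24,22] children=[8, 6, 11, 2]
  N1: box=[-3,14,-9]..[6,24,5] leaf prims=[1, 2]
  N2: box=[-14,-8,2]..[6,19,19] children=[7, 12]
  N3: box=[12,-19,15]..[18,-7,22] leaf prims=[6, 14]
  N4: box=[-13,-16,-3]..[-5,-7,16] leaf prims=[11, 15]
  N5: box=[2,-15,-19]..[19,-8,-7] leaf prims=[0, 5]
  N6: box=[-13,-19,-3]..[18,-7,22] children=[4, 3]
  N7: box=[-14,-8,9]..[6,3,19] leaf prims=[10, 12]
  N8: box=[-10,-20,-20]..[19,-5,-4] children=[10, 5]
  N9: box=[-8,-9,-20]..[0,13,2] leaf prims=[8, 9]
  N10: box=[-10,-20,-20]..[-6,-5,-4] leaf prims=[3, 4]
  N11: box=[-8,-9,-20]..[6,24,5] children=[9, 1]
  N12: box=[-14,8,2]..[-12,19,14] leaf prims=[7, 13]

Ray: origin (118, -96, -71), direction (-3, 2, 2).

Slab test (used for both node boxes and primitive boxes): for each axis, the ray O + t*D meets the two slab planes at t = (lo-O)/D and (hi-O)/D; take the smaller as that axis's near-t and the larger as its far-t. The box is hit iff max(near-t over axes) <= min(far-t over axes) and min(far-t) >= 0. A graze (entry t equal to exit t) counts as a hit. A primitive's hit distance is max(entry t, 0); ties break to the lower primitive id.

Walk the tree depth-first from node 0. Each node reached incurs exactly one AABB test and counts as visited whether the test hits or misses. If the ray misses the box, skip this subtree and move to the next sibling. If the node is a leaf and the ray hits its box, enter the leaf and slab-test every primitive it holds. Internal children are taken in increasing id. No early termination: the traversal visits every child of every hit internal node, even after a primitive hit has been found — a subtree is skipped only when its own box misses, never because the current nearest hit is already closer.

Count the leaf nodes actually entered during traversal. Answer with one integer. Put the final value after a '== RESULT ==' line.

Traverse from the root:
N0 x:[33,44] y:[38,60] z:[51/2,93/2] -> hit [38,44], descend [2, 6, 8, 11]
  N2 x:[112/3,44] y:[44,115/2] z:[73/2,45] -> hit [44,44], descend [7, 12]
    N7 x:[112/3,44] y:[44,99/2] z:[40,45] -> hit [44,44] leaf, test {P10(miss), P12(miss)}
    N12 x:[130/3,44] y:[52,115/2] z:[73/2,85/2] -> miss, prune
  N6 x:[100/3,131/3] y:[77/2,89/2] z:[34,93/2] -> hit [77/2,131/3], descend [3, 4]
    N3 x:[100/3,106/3] y:[77/2,89/2] z:[43,93/2] -> miss, prune
    N4 x:[41,131/3] y:[40,89/2] z:[34,87/2] -> hit [41,87/2] leaf, test {P11(miss), P15@t=41}
  N8 x:[33,128/3] y:[38,91/2] z:[51/2,67/2] -> miss, prune
  N11 x:[112/3,42] y:[87/2,60] z:[51/2,38] -> miss, prune

order=[0, 2, 7, 12, 6, 3, 4, 8, 11]  |boxes|=9  |leaves|=2  hit=P15

== RESULT ==
2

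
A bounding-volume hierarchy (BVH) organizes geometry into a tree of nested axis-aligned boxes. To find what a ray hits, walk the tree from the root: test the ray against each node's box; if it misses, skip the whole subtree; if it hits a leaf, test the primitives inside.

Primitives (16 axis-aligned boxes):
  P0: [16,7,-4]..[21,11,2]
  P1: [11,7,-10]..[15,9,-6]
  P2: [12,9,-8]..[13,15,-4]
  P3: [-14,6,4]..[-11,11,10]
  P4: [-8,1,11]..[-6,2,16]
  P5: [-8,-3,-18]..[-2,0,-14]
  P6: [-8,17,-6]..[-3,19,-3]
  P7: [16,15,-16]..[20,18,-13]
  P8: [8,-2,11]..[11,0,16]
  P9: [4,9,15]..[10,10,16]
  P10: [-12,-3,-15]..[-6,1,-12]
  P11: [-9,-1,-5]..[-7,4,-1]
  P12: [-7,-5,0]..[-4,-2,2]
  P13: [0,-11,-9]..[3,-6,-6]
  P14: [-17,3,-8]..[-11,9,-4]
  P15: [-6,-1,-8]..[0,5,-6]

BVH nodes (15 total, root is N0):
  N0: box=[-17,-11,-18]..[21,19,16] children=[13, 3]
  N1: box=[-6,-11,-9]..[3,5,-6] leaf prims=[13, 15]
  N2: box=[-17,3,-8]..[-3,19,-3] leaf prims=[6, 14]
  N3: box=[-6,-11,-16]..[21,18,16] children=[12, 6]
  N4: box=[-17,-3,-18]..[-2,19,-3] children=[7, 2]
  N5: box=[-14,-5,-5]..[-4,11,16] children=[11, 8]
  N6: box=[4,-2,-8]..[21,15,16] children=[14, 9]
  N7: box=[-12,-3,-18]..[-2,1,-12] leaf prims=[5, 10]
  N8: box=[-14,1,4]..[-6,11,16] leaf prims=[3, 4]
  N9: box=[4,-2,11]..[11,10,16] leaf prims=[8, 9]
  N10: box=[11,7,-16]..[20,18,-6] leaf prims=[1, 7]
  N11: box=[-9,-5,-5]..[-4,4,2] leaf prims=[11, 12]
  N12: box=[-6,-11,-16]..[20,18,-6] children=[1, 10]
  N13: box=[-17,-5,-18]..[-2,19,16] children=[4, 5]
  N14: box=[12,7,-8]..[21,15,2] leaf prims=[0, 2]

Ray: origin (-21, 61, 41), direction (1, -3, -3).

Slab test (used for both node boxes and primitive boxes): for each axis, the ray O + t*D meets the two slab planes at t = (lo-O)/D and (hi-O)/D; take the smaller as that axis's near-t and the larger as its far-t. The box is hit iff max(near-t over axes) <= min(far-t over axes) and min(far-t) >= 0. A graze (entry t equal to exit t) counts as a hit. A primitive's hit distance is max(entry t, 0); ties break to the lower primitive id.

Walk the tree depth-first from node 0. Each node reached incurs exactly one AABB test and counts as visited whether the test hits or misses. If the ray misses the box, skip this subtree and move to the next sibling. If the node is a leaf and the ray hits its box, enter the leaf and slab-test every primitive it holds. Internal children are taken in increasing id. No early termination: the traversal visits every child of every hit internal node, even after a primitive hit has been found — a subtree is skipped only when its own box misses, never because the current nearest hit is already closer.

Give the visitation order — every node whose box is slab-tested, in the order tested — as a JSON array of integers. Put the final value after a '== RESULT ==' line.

Trace the traversal:
N0 x:[4,42] y:[14,24] z:[25/3,59/3] -> hit [14,59/3], descend [3, 13]
  N3 x:[15,42] y:[43/3,24] z:[25/3,19] -> hit [15,19], descend [6, 12]
    N6 x:[25,42] y:[46/3,21] z:[25/3,49/3] -> miss, prune
    N12 x:[15,41] y:[43/3,24] z:[47/3,19] -> hit [47/3,19], descend [1, 10]
      N1 x:[15,24] y:[56/3,24] z:[47/3,50/3] -> miss, prune
      N10 x:[32,41] y:[43/3,18] z:[47/3,19] -> miss, prune
  N13 x:[4,19] y:[14,22] z:[25/3,59/3] -> hit [14,19], descend [4, 5]
    N4 x:[4,19] y:[14,64/3] z:[44/3,59/3] -> hit [44/3,19], descend [2, 7]
      N2 x:[4,18] y:[14,58/3] z:[44/3,49/3] -> hit [44/3,49/3] leaf, test {P6@t=44/3, P14(miss)}
      N7 x:[9,19] y:[20,64/3] z:[53/3,59/3] -> miss, prune
    N5 x:[7,17] y:[50/3,22] z:[25/3,46/3] -> miss, prune

11 AABB tests over nodes [0, 3, 6, 12, 1, 10, 13, 4, 2, 7, 5]; 1 leaf entered; closest P6.

== RESULT ==
[0, 3, 6, 12, 1, 10, 13, 4, 2, 7, 5]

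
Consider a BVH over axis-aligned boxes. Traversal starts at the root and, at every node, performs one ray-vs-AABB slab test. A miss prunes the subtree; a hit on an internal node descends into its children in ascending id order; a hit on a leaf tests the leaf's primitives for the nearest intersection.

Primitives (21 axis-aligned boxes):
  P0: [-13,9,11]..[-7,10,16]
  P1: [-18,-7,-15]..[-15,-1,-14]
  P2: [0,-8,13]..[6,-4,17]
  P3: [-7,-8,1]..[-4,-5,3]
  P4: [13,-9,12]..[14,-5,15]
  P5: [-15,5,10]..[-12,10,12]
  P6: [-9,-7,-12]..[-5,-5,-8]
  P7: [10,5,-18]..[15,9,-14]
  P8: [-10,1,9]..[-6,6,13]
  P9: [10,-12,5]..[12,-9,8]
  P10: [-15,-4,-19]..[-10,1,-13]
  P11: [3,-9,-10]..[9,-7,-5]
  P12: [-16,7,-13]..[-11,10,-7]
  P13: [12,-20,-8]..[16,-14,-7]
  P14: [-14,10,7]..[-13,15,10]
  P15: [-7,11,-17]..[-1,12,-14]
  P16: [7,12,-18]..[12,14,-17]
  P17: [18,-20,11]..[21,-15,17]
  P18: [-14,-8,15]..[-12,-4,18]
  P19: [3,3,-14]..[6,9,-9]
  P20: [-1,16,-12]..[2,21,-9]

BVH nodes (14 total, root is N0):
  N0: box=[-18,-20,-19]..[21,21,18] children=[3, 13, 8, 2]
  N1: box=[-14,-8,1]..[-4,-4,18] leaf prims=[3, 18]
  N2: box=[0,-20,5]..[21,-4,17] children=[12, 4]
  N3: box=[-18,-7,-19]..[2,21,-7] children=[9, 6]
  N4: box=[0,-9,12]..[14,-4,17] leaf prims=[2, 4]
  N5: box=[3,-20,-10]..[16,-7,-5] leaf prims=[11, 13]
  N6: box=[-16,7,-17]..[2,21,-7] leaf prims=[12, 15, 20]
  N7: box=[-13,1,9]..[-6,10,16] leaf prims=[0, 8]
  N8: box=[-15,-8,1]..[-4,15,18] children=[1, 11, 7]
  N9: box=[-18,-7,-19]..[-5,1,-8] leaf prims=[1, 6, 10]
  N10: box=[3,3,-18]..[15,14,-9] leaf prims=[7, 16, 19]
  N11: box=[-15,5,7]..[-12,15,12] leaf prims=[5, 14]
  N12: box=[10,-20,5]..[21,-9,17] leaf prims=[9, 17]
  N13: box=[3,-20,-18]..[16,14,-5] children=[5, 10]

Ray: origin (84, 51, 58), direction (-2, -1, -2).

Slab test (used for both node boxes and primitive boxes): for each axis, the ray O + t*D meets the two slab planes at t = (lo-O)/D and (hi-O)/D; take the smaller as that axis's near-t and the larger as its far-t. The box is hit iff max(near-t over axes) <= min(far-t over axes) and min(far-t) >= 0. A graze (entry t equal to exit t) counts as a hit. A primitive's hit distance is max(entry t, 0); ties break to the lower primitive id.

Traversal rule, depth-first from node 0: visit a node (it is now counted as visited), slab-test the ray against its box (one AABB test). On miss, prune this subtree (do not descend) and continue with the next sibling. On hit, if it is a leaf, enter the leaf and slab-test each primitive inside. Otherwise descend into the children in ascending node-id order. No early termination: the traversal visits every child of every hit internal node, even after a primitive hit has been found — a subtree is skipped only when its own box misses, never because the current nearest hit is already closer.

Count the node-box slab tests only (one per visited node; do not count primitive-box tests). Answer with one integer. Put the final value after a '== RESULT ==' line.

Trace the traversal:
N0 x:[63/2,51] y:[30,71] z:[20,77/2] -> hit [63/2,77/2], descend [2, 3, 8, 13]
  N2 x:[63/2,42] y:[55,71] z:[41/2,53/2] -> miss, prune
  N3 x:[41,51] y:[30,58] z:[65/2,77/2] -> miss, prune
  N8 x:[44,99/2] y:[36,59] z:[20,57/2] -> miss, prune
  N13 x:[34,81/2] y:[37,71] z:[63/2,38] -> hit [37,38], descend [5, 10]
    N5 x:[34,81/2] y:[58,71] z:[63/2,34] -> miss, prune
    N10 x:[69/2,81/2] y:[37,48] z:[67/2,38] -> hit [37,38] leaf, test {P7(miss), P16@t=75/2, P19(miss)}

order=[0, 2, 3, 8, 13, 5, 10]  |boxes|=7  |leaves|=1  hit=P16

== RESULT ==
7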